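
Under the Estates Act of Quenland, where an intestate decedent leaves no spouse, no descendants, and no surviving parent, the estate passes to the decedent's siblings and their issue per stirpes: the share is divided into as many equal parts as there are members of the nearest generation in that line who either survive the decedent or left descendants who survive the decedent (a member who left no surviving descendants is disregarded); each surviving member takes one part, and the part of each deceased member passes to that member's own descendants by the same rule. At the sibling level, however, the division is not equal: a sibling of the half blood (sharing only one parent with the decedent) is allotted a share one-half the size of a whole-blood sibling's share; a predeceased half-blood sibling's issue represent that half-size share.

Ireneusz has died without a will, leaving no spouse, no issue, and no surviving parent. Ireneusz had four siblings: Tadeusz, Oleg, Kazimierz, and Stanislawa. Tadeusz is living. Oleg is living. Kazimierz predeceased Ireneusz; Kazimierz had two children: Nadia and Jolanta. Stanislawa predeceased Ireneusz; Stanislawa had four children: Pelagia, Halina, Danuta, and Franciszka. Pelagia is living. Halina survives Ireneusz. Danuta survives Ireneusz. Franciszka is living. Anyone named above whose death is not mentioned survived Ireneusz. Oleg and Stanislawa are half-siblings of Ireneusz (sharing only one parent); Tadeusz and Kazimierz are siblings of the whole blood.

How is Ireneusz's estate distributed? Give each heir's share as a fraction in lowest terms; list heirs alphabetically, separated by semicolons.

Danuta 1/24; Franciszka 1/24; Halina 1/24; Jolanta 1/6; Nadia 1/6; Oleg 1/6; Pelagia 1/24; Tadeusz 1/3

No spouse, descendants, or parent survives, so the estate passes to Ireneusz's siblings per stirpes.
Half-blood siblings count for one-half the weight of whole-blood siblings at the initial division.
Dividing 1 in proportion to weights (total weight 3): Tadeusz (weight 1) → 1/3; Oleg (weight 1/2) → 1/6; Kazimierz (weight 1) → 1/3; Stanislawa (weight 1/2) → 1/6.
Tadeusz is living and takes 1/3.
Oleg is living and takes 1/6.
Kazimierz predeceased; the 1/3 allotted to Kazimierz's branch passes to Kazimierz's issue by representation.
The 1/3 is divided into 2 equal shares of 1/6 among Nadia, Jolanta.
Nadia is living and takes 1/6.
Jolanta is living and takes 1/6.
Stanislawa predeceased; the 1/6 allotted to Stanislawa's branch passes to Stanislawa's issue by representation.
The 1/6 is divided into 4 equal shares of 1/24 among Pelagia, Halina, Danuta, Franciszka.
Pelagia is living and takes 1/24.
Halina is living and takes 1/24.
Danuta is living and takes 1/24.
Franciszka is living and takes 1/24.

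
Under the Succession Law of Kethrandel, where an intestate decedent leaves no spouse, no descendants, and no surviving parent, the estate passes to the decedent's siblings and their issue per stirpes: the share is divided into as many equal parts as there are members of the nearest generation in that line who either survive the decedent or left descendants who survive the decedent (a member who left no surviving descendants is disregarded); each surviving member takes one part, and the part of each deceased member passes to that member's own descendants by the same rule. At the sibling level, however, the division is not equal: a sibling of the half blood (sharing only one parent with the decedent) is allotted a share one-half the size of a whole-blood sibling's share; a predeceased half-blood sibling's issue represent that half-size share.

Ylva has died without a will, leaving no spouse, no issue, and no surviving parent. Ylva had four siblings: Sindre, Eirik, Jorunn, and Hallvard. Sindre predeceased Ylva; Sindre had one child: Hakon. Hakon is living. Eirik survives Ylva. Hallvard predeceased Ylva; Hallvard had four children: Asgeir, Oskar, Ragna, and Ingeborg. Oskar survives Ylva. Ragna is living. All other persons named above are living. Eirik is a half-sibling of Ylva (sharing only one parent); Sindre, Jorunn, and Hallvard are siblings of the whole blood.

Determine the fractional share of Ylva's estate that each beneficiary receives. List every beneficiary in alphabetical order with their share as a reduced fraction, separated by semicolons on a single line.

Asgeir 1/14; Eirik 1/7; Hakon 2/7; Ingeborg 1/14; Jorunn 2/7; Oskar 1/14; Ragna 1/14

No spouse, descendants, or parent survives, so the estate passes to Ylva's siblings per stirpes.
Half-blood siblings count for one-half the weight of whole-blood siblings at the initial division.
Dividing 1 in proportion to weights (total weight 7/2): Sindre (weight 1) → 2/7; Eirik (weight 1/2) → 1/7; Jorunn (weight 1) → 2/7; Hallvard (weight 1) → 2/7.
Sindre predeceased; the 2/7 allotted to Sindre's branch passes to Sindre's issue by representation.
Hakon is the sole taker at this level and receives the full 2/7.
Eirik is living and takes 1/7.
Jorunn is living and takes 2/7.
Hallvard predeceased; the 2/7 allotted to Hallvard's branch passes to Hallvard's issue by representation.
The 2/7 is divided into 4 equal shares of 1/14 among Asgeir, Oskar, Ragna, Ingeborg.
Asgeir is living and takes 1/14.
Oskar is living and takes 1/14.
Ragna is living and takes 1/14.
Ingeborg is living and takes 1/14.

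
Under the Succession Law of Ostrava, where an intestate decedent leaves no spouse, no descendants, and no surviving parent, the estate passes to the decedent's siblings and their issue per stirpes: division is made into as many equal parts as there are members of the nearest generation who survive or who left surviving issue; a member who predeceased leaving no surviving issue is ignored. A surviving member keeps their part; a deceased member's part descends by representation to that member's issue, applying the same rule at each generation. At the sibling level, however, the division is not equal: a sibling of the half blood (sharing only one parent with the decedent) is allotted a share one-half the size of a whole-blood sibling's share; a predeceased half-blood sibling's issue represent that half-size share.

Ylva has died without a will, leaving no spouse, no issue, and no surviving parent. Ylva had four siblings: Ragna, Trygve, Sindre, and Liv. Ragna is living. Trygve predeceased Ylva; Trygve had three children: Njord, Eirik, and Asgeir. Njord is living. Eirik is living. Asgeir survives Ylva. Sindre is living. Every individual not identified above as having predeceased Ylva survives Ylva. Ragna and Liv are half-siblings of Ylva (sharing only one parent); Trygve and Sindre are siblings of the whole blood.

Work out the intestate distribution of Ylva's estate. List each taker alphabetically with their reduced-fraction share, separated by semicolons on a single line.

No spouse, descendants, or parent survives, so the estate passes to Ylva's siblings per stirpes.
Half-blood siblings count for one-half the weight of whole-blood siblings at the initial division.
Dividing 1 in proportion to weights (total weight 3): Ragna (weight 1/2) → 1/6; Trygve (weight 1) → 1/3; Sindre (weight 1) → 1/3; Liv (weight 1/2) → 1/6.
Ragna is living and takes 1/6.
Trygve predeceased; the 1/3 allotted to Trygve's branch passes to Trygve's issue by representation.
The 1/3 is divided into 3 equal shares of 1/9 among Njord, Eirik, Asgeir.
Njord is living and takes 1/9.
Eirik is living and takes 1/9.
Asgeir is living and takes 1/9.
Sindre is living and takes 1/3.
Liv is living and takes 1/6.

Asgeir 1/9; Eirik 1/9; Liv 1/6; Njord 1/9; Ragna 1/6; Sindre 1/3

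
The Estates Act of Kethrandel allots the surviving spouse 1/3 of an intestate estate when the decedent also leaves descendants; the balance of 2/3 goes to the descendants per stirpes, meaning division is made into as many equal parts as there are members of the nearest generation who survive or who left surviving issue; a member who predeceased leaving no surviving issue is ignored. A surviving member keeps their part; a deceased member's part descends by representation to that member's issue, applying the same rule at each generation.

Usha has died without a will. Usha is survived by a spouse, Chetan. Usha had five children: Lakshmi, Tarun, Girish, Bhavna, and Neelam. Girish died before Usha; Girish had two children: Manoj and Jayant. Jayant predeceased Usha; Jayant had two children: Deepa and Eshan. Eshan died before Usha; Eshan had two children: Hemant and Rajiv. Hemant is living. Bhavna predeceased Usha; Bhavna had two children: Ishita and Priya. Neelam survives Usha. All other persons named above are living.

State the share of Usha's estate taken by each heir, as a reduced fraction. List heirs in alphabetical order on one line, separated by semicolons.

Chetan 1/3; Deepa 1/30; Hemant 1/60; Ishita 1/15; Lakshmi 2/15; Manoj 1/15; Neelam 2/15; Priya 1/15; Rajiv 1/60; Tarun 2/15

Chetan, as surviving spouse, takes 1/3.
The remaining 2/3 passes to Usha's descendants per stirpes.
The 2/3 is divided into 5 equal shares of 2/15 among Lakshmi, Tarun, Girish, Bhavna, Neelam.
Lakshmi is living and takes 2/15.
Tarun is living and takes 2/15.
Girish predeceased; the 2/15 allotted to Girish's branch passes to Girish's issue by representation.
The 2/15 is divided into 2 equal shares of 1/15 among Manoj, Jayant.
Manoj is living and takes 1/15.
Jayant predeceased; the 1/15 allotted to Jayant's branch passes to Jayant's issue by representation.
The 1/15 is divided into 2 equal shares of 1/30 among Deepa, Eshan.
Deepa is living and takes 1/30.
Eshan predeceased; the 1/30 allotted to Eshan's branch passes to Eshan's issue by representation.
The 1/30 is divided into 2 equal shares of 1/60 among Hemant, Rajiv.
Hemant is living and takes 1/60.
Rajiv is living and takes 1/60.
Bhavna predeceased; the 2/15 allotted to Bhavna's branch passes to Bhavna's issue by representation.
The 2/15 is divided into 2 equal shares of 1/15 among Ishita, Priya.
Ishita is living and takes 1/15.
Priya is living and takes 1/15.
Neelam is living and takes 2/15.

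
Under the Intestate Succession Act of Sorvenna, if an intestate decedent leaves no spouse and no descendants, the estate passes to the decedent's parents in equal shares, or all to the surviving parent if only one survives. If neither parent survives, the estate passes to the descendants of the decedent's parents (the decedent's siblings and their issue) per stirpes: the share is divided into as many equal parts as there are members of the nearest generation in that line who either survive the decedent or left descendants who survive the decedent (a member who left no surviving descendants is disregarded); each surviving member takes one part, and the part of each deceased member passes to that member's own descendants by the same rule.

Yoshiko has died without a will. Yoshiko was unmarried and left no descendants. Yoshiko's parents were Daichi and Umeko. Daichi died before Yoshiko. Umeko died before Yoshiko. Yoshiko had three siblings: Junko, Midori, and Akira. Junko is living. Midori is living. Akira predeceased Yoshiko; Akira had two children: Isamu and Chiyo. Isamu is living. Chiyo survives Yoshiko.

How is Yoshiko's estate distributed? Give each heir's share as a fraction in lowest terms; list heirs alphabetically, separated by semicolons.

Neither parent survives and there are no descendants, so the estate passes to Yoshiko's siblings and their issue per stirpes.
The estate is divided into 3 equal shares of 1/3 among Junko, Midori, Akira.
Junko is living and takes 1/3.
Midori is living and takes 1/3.
Akira predeceased; the 1/3 allotted to Akira's branch passes to Akira's issue by representation.
The 1/3 is divided into 2 equal shares of 1/6 among Isamu, Chiyo.
Isamu is living and takes 1/6.
Chiyo is living and takes 1/6.

Chiyo 1/6; Isamu 1/6; Junko 1/3; Midori 1/3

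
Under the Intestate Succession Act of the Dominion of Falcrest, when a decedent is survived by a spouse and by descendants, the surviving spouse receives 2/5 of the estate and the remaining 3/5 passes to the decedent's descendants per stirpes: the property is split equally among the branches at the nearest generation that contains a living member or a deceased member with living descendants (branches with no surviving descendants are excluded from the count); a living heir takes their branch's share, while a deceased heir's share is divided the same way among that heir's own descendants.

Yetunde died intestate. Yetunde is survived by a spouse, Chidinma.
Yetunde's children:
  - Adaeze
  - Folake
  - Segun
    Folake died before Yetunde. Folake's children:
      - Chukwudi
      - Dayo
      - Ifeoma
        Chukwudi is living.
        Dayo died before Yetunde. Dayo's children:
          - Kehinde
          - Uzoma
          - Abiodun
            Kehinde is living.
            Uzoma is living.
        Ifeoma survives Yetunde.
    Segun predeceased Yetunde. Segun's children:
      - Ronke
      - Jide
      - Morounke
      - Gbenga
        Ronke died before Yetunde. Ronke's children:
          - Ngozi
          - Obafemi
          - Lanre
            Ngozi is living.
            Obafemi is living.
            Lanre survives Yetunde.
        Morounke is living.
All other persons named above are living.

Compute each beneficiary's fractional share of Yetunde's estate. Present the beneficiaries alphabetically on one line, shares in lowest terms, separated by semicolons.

Chidinma, as surviving spouse, takes 2/5.
The remaining 3/5 passes to Yetunde's descendants per stirpes.
The 3/5 is divided into 3 equal shares of 1/5 among Adaeze, Folake, Segun.
Adaeze is living and takes 1/5.
Folake predeceased; the 1/5 allotted to Folake's branch passes to Folake's issue by representation.
The 1/5 is divided into 3 equal shares of 1/15 among Chukwudi, Dayo, Ifeoma.
Chukwudi is living and takes 1/15.
Dayo predeceased; the 1/15 allotted to Dayo's branch passes to Dayo's issue by representation.
The 1/15 is divided into 3 equal shares of 1/45 among Kehinde, Uzoma, Abiodun.
Kehinde is living and takes 1/45.
Uzoma is living and takes 1/45.
Abiodun is living and takes 1/45.
Ifeoma is living and takes 1/15.
Segun predeceased; the 1/5 allotted to Segun's branch passes to Segun's issue by representation.
The 1/5 is divided into 4 equal shares of 1/20 among Ronke, Jide, Morounke, Gbenga.
Ronke predeceased; the 1/20 allotted to Ronke's branch passes to Ronke's issue by representation.
The 1/20 is divided into 3 equal shares of 1/60 among Ngozi, Obafemi, Lanre.
Ngozi is living and takes 1/60.
Obafemi is living and takes 1/60.
Lanre is living and takes 1/60.
Jide is living and takes 1/20.
Morounke is living and takes 1/20.
Gbenga is living and takes 1/20.

Abiodun 1/45; Adaeze 1/5; Chidinma 2/5; Chukwudi 1/15; Gbenga 1/20; Ifeoma 1/15; Jide 1/20; Kehinde 1/45; Lanre 1/60; Morounke 1/20; Ngozi 1/60; Obafemi 1/60; Uzoma 1/45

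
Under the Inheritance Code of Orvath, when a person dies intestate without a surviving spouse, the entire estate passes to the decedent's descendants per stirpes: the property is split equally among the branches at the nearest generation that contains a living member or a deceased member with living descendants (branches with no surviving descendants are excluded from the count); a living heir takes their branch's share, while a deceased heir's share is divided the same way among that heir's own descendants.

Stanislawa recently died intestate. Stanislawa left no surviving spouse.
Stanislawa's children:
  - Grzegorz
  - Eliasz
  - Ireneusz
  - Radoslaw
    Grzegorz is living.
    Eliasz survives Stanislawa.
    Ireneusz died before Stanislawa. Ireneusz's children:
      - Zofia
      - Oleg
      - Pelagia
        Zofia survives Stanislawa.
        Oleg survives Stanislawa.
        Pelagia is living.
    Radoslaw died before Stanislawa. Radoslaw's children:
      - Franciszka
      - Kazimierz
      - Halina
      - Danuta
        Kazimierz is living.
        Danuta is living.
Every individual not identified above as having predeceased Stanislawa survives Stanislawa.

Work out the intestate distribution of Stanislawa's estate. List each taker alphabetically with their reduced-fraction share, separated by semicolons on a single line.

Danuta 1/16; Eliasz 1/4; Franciszka 1/16; Grzegorz 1/4; Halina 1/16; Kazimierz 1/16; Oleg 1/12; Pelagia 1/12; Zofia 1/12

There is no surviving spouse, so the entire estate passes to Stanislawa's descendants per stirpes.
The estate is divided into 4 equal shares of 1/4 among Grzegorz, Eliasz, Ireneusz, Radoslaw.
Grzegorz is living and takes 1/4.
Eliasz is living and takes 1/4.
Ireneusz predeceased; the 1/4 allotted to Ireneusz's branch passes to Ireneusz's issue by representation.
The 1/4 is divided into 3 equal shares of 1/12 among Zofia, Oleg, Pelagia.
Zofia is living and takes 1/12.
Oleg is living and takes 1/12.
Pelagia is living and takes 1/12.
Radoslaw predeceased; the 1/4 allotted to Radoslaw's branch passes to Radoslaw's issue by representation.
The 1/4 is divided into 4 equal shares of 1/16 among Franciszka, Kazimierz, Halina, Danuta.
Franciszka is living and takes 1/16.
Kazimierz is living and takes 1/16.
Halina is living and takes 1/16.
Danuta is living and takes 1/16.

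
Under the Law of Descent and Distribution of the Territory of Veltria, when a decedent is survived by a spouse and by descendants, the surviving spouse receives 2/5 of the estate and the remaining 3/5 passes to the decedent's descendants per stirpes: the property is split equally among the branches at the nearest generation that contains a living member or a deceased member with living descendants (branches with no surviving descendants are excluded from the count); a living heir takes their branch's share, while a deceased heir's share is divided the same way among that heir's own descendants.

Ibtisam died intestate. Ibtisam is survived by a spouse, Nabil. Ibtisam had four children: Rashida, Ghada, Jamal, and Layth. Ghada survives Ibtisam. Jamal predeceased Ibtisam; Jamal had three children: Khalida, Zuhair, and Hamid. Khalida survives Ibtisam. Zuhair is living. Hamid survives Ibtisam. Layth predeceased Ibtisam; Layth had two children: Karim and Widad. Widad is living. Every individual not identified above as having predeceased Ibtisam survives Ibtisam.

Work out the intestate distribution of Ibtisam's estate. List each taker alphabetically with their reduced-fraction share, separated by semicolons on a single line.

Nabil, as surviving spouse, takes 2/5.
The remaining 3/5 passes to Ibtisam's descendants per stirpes.
The 3/5 is divided into 4 equal shares of 3/20 among Rashida, Ghada, Jamal, Layth.
Rashida is living and takes 3/20.
Ghada is living and takes 3/20.
Jamal predeceased; the 3/20 allotted to Jamal's branch passes to Jamal's issue by representation.
The 3/20 is divided into 3 equal shares of 1/20 among Khalida, Zuhair, Hamid.
Khalida is living and takes 1/20.
Zuhair is living and takes 1/20.
Hamid is living and takes 1/20.
Layth predeceased; the 3/20 allotted to Layth's branch passes to Layth's issue by representation.
The 3/20 is divided into 2 equal shares of 3/40 among Karim, Widad.
Karim is living and takes 3/40.
Widad is living and takes 3/40.

Ghada 3/20; Hamid 1/20; Karim 3/40; Khalida 1/20; Nabil 2/5; Rashida 3/20; Widad 3/40; Zuhair 1/20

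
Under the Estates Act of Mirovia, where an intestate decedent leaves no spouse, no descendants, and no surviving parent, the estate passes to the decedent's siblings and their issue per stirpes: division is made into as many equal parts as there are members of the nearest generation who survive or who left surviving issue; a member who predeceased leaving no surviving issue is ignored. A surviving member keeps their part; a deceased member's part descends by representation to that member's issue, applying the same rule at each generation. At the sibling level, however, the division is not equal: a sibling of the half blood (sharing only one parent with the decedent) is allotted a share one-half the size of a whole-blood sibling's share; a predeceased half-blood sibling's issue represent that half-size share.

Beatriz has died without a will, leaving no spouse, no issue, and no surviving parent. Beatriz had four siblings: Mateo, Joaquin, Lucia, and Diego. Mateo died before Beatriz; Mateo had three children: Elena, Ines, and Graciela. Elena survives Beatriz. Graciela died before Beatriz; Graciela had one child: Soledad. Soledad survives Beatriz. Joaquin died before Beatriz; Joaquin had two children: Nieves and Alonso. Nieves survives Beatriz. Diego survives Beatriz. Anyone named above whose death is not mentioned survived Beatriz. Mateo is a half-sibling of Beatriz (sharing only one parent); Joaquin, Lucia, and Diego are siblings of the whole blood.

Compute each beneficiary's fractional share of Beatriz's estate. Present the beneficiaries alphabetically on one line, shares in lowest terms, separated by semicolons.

No spouse, descendants, or parent survives, so the estate passes to Beatriz's siblings per stirpes.
Half-blood siblings count for one-half the weight of whole-blood siblings at the initial division.
Dividing 1 in proportion to weights (total weight 7/2): Mateo (weight 1/2) → 1/7; Joaquin (weight 1) → 2/7; Lucia (weight 1) → 2/7; Diego (weight 1) → 2/7.
Mateo predeceased; the 1/7 allotted to Mateo's branch passes to Mateo's issue by representation.
The 1/7 is divided into 3 equal shares of 1/21 among Elena, Ines, Graciela.
Elena is living and takes 1/21.
Ines is living and takes 1/21.
Graciela predeceased; the 1/21 allotted to Graciela's branch passes to Graciela's issue by representation.
Soledad is the sole taker at this level and receives the full 1/21.
Joaquin predeceased; the 2/7 allotted to Joaquin's branch passes to Joaquin's issue by representation.
The 2/7 is divided into 2 equal shares of 1/7 among Nieves, Alonso.
Nieves is living and takes 1/7.
Alonso is living and takes 1/7.
Lucia is living and takes 2/7.
Diego is living and takes 2/7.

Alonso 1/7; Diego 2/7; Elena 1/21; Ines 1/21; Lucia 2/7; Nieves 1/7; Soledad 1/21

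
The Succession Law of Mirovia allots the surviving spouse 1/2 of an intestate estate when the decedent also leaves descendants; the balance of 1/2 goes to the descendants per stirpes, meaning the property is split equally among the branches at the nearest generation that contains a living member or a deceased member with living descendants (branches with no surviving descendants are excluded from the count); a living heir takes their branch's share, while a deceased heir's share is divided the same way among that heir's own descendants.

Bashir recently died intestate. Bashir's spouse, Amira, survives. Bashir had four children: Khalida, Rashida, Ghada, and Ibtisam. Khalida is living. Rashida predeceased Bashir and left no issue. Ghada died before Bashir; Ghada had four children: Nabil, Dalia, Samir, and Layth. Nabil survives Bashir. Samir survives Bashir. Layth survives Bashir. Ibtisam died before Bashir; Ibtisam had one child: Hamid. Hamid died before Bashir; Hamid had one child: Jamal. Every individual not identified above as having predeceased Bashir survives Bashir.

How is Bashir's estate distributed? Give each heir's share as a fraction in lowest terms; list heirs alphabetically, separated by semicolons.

Amira, as surviving spouse, takes 1/2.
The remaining 1/2 passes to Bashir's descendants per stirpes.
Rashida left no surviving issue, so that branch lapses and is disregarded.
The 1/2 is divided into 3 equal shares of 1/6 among Khalida, Ghada, Ibtisam.
Khalida is living and takes 1/6.
Ghada predeceased; the 1/6 allotted to Ghada's branch passes to Ghada's issue by representation.
The 1/6 is divided into 4 equal shares of 1/24 among Nabil, Dalia, Samir, Layth.
Nabil is living and takes 1/24.
Dalia is living and takes 1/24.
Samir is living and takes 1/24.
Layth is living and takes 1/24.
Ibtisam predeceased; the 1/6 allotted to Ibtisam's branch passes to Ibtisam's issue by representation.
Hamid's line is the sole branch at this level, so the full 1/6 passes to Hamid's issue by representation.
Jamal is the sole taker at this level and receives the full 1/6.

Amira 1/2; Dalia 1/24; Jamal 1/6; Khalida 1/6; Layth 1/24; Nabil 1/24; Samir 1/24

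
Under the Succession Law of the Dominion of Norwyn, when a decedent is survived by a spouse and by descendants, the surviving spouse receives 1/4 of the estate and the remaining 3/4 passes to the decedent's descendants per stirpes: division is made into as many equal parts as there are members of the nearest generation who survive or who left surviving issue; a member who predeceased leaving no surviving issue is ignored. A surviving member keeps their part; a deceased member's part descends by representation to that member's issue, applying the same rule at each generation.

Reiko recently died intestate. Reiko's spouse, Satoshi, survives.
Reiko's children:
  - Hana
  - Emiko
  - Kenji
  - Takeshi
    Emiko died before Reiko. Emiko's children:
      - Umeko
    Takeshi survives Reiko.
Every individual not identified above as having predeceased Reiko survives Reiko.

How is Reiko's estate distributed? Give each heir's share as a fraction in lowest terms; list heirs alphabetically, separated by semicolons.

Hana 3/16; Kenji 3/16; Satoshi 1/4; Takeshi 3/16; Umeko 3/16

Satoshi, as surviving spouse, takes 1/4.
The remaining 3/4 passes to Reiko's descendants per stirpes.
The 3/4 is divided into 4 equal shares of 3/16 among Hana, Emiko, Kenji, Takeshi.
Hana is living and takes 3/16.
Emiko predeceased; the 3/16 allotted to Emiko's branch passes to Emiko's issue by representation.
Umeko is the sole taker at this level and receives the full 3/16.
Kenji is living and takes 3/16.
Takeshi is living and takes 3/16.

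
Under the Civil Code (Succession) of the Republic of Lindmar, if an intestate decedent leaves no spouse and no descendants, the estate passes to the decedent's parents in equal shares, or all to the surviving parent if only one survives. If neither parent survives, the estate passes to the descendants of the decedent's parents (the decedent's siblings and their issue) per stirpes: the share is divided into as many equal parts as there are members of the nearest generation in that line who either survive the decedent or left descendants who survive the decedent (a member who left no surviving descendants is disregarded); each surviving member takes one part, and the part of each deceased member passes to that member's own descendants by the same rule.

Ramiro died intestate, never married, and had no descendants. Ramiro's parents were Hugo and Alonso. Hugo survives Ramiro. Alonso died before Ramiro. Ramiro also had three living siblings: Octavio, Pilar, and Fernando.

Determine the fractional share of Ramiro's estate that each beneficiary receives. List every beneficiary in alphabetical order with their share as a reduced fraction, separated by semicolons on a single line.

Only one parent, Hugo, survives, so Hugo takes the entire estate. The siblings take nothing because a surviving parent has priority.

Hugo 1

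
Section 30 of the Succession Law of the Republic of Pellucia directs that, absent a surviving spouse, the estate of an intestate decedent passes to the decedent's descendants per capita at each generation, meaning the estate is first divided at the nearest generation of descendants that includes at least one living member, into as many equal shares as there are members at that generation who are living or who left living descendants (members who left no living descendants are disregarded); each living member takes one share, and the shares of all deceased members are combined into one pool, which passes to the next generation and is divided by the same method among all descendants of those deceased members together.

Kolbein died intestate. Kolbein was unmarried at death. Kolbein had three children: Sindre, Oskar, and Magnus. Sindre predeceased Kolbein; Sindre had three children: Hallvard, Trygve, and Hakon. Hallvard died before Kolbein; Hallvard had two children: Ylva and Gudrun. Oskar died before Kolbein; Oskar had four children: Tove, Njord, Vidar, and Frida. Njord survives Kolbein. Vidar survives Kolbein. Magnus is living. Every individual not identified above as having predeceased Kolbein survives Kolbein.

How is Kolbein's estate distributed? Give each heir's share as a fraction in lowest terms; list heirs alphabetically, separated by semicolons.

There is no surviving spouse, so the entire estate passes to Kolbein's descendants per capita at each generation.
At generation 1 (Sindre, Oskar, Magnus) there are 3 shares of (1)/3 = 1/3 each.
Living: Magnus — each takes 1/3.
Deceased: Sindre and Oskar. Their combined 2/3 is pooled and carried to generation 2.
At generation 2 (Hallvard, Trygve, Hakon, Tove, Njord, Vidar, Frida) there are 7 shares of (2/3)/7 = 2/21 each.
Living: Trygve, Hakon, Tove, Njord, Vidar, and Frida — each takes 2/21.
Deceased: Hallvard. That 2/21 share is carried to generation 3.
At generation 3 (Ylva, Gudrun) there are 2 shares of (2/21)/2 = 1/21 each.
Living: Ylva and Gudrun — each takes 1/21.

Frida 2/21; Gudrun 1/21; Hakon 2/21; Magnus 1/3; Njord 2/21; Tove 2/21; Trygve 2/21; Vidar 2/21; Ylva 1/21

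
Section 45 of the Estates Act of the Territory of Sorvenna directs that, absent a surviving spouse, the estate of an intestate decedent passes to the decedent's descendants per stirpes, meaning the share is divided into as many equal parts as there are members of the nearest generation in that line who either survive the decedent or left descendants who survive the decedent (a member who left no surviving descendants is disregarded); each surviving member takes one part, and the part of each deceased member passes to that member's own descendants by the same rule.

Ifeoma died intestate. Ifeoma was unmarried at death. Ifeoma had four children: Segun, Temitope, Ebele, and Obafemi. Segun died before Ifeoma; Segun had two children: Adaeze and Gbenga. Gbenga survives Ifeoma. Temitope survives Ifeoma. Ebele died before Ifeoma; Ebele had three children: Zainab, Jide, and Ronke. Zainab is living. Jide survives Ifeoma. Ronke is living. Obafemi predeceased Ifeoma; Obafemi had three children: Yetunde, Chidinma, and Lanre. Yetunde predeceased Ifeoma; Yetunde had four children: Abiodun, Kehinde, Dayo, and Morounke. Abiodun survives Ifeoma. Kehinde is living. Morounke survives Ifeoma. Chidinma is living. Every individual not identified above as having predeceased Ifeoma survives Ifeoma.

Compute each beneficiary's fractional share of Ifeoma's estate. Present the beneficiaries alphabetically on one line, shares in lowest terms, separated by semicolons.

Abiodun 1/48; Adaeze 1/8; Chidinma 1/12; Dayo 1/48; Gbenga 1/8; Jide 1/12; Kehinde 1/48; Lanre 1/12; Morounke 1/48; Ronke 1/12; Temitope 1/4; Zainab 1/12

There is no surviving spouse, so the entire estate passes to Ifeoma's descendants per stirpes.
The estate is divided into 4 equal shares of 1/4 among Segun, Temitope, Ebele, Obafemi.
Segun predeceased; the 1/4 allotted to Segun's branch passes to Segun's issue by representation.
The 1/4 is divided into 2 equal shares of 1/8 among Adaeze, Gbenga.
Adaeze is living and takes 1/8.
Gbenga is living and takes 1/8.
Temitope is living and takes 1/4.
Ebele predeceased; the 1/4 allotted to Ebele's branch passes to Ebele's issue by representation.
The 1/4 is divided into 3 equal shares of 1/12 among Zainab, Jide, Ronke.
Zainab is living and takes 1/12.
Jide is living and takes 1/12.
Ronke is living and takes 1/12.
Obafemi predeceased; the 1/4 allotted to Obafemi's branch passes to Obafemi's issue by representation.
The 1/4 is divided into 3 equal shares of 1/12 among Yetunde, Chidinma, Lanre.
Yetunde predeceased; the 1/12 allotted to Yetunde's branch passes to Yetunde's issue by representation.
The 1/12 is divided into 4 equal shares of 1/48 among Abiodun, Kehinde, Dayo, Morounke.
Abiodun is living and takes 1/48.
Kehinde is living and takes 1/48.
Dayo is living and takes 1/48.
Morounke is living and takes 1/48.
Chidinma is living and takes 1/12.
Lanre is living and takes 1/12.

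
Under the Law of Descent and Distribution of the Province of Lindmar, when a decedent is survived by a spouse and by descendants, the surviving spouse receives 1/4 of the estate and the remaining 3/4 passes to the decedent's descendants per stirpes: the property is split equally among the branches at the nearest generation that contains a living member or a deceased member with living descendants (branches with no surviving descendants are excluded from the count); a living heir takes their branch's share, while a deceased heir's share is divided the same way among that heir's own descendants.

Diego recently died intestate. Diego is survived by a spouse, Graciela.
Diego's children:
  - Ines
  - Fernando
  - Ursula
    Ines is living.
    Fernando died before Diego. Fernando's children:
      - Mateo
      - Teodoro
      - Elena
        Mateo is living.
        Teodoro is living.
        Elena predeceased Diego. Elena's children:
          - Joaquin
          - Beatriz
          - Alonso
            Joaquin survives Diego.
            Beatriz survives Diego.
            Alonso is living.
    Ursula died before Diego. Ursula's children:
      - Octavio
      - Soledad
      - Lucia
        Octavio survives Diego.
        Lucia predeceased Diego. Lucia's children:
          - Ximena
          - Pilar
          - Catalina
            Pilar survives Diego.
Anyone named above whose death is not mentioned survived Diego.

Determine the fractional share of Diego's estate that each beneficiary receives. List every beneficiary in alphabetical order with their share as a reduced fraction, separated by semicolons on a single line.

Alonso 1/36; Beatriz 1/36; Catalina 1/36; Graciela 1/4; Ines 1/4; Joaquin 1/36; Mateo 1/12; Octavio 1/12; Pilar 1/36; Soledad 1/12; Teodoro 1/12; Ximena 1/36

Graciela, as surviving spouse, takes 1/4.
The remaining 3/4 passes to Diego's descendants per stirpes.
The 3/4 is divided into 3 equal shares of 1/4 among Ines, Fernando, Ursula.
Ines is living and takes 1/4.
Fernando predeceased; the 1/4 allotted to Fernando's branch passes to Fernando's issue by representation.
The 1/4 is divided into 3 equal shares of 1/12 among Mateo, Teodoro, Elena.
Mateo is living and takes 1/12.
Teodoro is living and takes 1/12.
Elena predeceased; the 1/12 allotted to Elena's branch passes to Elena's issue by representation.
The 1/12 is divided into 3 equal shares of 1/36 among Joaquin, Beatriz, Alonso.
Joaquin is living and takes 1/36.
Beatriz is living and takes 1/36.
Alonso is living and takes 1/36.
Ursula predeceased; the 1/4 allotted to Ursula's branch passes to Ursula's issue by representation.
The 1/4 is divided into 3 equal shares of 1/12 among Octavio, Soledad, Lucia.
Octavio is living and takes 1/12.
Soledad is living and takes 1/12.
Lucia predeceased; the 1/12 allotted to Lucia's branch passes to Lucia's issue by representation.
The 1/12 is divided into 3 equal shares of 1/36 among Ximena, Pilar, Catalina.
Ximena is living and takes 1/36.
Pilar is living and takes 1/36.
Catalina is living and takes 1/36.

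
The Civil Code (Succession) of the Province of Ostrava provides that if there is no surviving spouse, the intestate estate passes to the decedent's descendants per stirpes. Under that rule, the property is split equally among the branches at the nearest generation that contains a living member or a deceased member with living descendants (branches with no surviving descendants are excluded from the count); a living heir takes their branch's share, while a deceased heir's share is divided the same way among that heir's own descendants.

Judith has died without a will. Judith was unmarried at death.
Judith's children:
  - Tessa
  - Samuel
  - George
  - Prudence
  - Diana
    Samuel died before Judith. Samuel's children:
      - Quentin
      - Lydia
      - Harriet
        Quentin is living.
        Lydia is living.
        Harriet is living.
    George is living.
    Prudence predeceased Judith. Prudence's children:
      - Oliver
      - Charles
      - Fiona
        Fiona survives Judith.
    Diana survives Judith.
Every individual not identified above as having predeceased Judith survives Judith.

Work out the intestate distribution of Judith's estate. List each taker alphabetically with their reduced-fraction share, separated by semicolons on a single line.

There is no surviving spouse, so the entire estate passes to Judith's descendants per stirpes.
The estate is divided into 5 equal shares of 1/5 among Tessa, Samuel, George, Prudence, Diana.
Tessa is living and takes 1/5.
Samuel predeceased; the 1/5 allotted to Samuel's branch passes to Samuel's issue by representation.
The 1/5 is divided into 3 equal shares of 1/15 among Quentin, Lydia, Harriet.
Quentin is living and takes 1/15.
Lydia is living and takes 1/15.
Harriet is living and takes 1/15.
George is living and takes 1/5.
Prudence predeceased; the 1/5 allotted to Prudence's branch passes to Prudence's issue by representation.
The 1/5 is divided into 3 equal shares of 1/15 among Oliver, Charles, Fiona.
Oliver is living and takes 1/15.
Charles is living and takes 1/15.
Fiona is living and takes 1/15.
Diana is living and takes 1/5.

Charles 1/15; Diana 1/5; Fiona 1/15; George 1/5; Harriet 1/15; Lydia 1/15; Oliver 1/15; Quentin 1/15; Tessa 1/5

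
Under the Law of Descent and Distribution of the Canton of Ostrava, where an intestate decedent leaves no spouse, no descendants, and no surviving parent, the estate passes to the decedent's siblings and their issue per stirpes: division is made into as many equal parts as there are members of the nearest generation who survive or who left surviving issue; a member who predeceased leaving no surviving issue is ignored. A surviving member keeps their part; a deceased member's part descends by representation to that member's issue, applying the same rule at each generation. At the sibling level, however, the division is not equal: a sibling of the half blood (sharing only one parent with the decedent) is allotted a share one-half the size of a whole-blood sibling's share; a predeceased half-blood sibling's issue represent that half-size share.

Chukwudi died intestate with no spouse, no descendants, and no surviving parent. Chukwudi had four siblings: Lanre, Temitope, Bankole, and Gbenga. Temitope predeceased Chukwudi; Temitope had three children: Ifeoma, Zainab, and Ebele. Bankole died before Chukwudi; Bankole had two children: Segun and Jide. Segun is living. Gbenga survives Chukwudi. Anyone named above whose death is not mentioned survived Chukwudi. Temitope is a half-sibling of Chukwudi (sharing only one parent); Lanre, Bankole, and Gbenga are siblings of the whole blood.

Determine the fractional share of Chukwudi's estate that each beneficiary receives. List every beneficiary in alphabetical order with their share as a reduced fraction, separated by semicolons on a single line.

No spouse, descendants, or parent survives, so the estate passes to Chukwudi's siblings per stirpes.
Half-blood siblings count for one-half the weight of whole-blood siblings at the initial division.
Dividing 1 in proportion to weights (total weight 7/2): Lanre (weight 1) → 2/7; Temitope (weight 1/2) → 1/7; Bankole (weight 1) → 2/7; Gbenga (weight 1) → 2/7.
Lanre is living and takes 2/7.
Temitope predeceased; the 1/7 allotted to Temitope's branch passes to Temitope's issue by representation.
The 1/7 is divided into 3 equal shares of 1/21 among Ifeoma, Zainab, Ebele.
Ifeoma is living and takes 1/21.
Zainab is living and takes 1/21.
Ebele is living and takes 1/21.
Bankole predeceased; the 2/7 allotted to Bankole's branch passes to Bankole's issue by representation.
The 2/7 is divided into 2 equal shares of 1/7 among Segun, Jide.
Segun is living and takes 1/7.
Jide is living and takes 1/7.
Gbenga is living and takes 2/7.

Ebele 1/21; Gbenga 2/7; Ifeoma 1/21; Jide 1/7; Lanre 2/7; Segun 1/7; Zainab 1/21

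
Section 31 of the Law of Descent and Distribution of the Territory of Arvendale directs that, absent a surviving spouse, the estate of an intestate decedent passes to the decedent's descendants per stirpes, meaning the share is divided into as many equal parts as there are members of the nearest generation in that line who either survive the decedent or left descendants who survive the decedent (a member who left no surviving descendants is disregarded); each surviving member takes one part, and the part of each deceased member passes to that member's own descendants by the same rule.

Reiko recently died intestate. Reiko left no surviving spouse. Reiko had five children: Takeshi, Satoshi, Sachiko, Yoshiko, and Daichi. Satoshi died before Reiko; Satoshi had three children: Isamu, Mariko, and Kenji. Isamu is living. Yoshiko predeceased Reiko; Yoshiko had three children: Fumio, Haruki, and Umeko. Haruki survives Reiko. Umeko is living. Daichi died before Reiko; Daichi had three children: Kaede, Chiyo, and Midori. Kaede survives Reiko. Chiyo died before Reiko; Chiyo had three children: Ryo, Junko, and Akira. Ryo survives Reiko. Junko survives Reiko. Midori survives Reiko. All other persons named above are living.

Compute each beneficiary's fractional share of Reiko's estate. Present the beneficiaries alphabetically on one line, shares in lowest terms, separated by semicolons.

There is no surviving spouse, so the entire estate passes to Reiko's descendants per stirpes.
The estate is divided into 5 equal shares of 1/5 among Takeshi, Satoshi, Sachiko, Yoshiko, Daichi.
Takeshi is living and takes 1/5.
Satoshi predeceased; the 1/5 allotted to Satoshi's branch passes to Satoshi's issue by representation.
The 1/5 is divided into 3 equal shares of 1/15 among Isamu, Mariko, Kenji.
Isamu is living and takes 1/15.
Mariko is living and takes 1/15.
Kenji is living and takes 1/15.
Sachiko is living and takes 1/5.
Yoshiko predeceased; the 1/5 allotted to Yoshiko's branch passes to Yoshiko's issue by representation.
The 1/5 is divided into 3 equal shares of 1/15 among Fumio, Haruki, Umeko.
Fumio is living and takes 1/15.
Haruki is living and takes 1/15.
Umeko is living and takes 1/15.
Daichi predeceased; the 1/5 allotted to Daichi's branch passes to Daichi's issue by representation.
The 1/5 is divided into 3 equal shares of 1/15 among Kaede, Chiyo, Midori.
Kaede is living and takes 1/15.
Chiyo predeceased; the 1/15 allotted to Chiyo's branch passes to Chiyo's issue by representation.
The 1/15 is divided into 3 equal shares of 1/45 among Ryo, Junko, Akira.
Ryo is living and takes 1/45.
Junko is living and takes 1/45.
Akira is living and takes 1/45.
Midori is living and takes 1/15.

Akira 1/45; Fumio 1/15; Haruki 1/15; Isamu 1/15; Junko 1/45; Kaede 1/15; Kenji 1/15; Mariko 1/15; Midori 1/15; Ryo 1/45; Sachiko 1/5; Takeshi 1/5; Umeko 1/15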